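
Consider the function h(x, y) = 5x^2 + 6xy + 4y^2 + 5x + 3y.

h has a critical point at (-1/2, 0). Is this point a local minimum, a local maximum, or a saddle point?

local minimum

The Hessian of h is constant: H = [[10, 6], [6, 8]].
det(H) = 10·8 − 6² = 44.
det(H) > 0 and tr(H) = 18 > 0, so H is positive definite and the point is a local minimum.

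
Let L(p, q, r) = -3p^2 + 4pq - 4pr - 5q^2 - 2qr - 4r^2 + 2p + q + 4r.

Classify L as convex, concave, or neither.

L is quadratic, so its Hessian is the constant matrix H = [[-6, 4, -4], [4, -10, -2], [-4, -2, -8]].
Leading principal minors: -6, 44, -104.
Signs alternate −, +, − ⇒ H ≺ 0 ⇒ concave.

concave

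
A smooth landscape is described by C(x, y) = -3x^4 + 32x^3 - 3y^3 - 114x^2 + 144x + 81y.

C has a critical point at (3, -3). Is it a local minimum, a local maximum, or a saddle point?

The mixed partial ∂²C/∂x∂y is 0, so the Hessian at any point is diag(C_xx, C_yy) = diag(12(-3x^2 + 16x - 19), -18y).
At (3, -3): H = diag(24, 54).
Both eigenvalues are positive, so H is positive definite: a local minimum.

local minimum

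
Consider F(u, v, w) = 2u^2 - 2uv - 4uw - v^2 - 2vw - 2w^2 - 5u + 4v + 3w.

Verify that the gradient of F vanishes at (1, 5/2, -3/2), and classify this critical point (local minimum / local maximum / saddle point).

∇F = (4u - 2v - 4w - 5, -2u - 2v - 2w + 4, -4u - 2v - 4w + 3); substituting (1, 5/2, -3/2) gives ∇F = (0, 0, 0), so (1, 5/2, -3/2) is indeed a critical point.
The Hessian is constant: H = [[4, -2, -4], [-2, -2, -2], [-4, -2, -4]].
Leading principal minors: Δ₁ = 4, Δ₂ = -12, Δ₃ = 32.
The minors fit neither the all-positive nor the alternating-sign pattern, so H is indefinite: a saddle point.

saddle point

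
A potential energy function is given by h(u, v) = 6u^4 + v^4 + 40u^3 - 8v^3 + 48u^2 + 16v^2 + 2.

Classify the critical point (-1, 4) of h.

The mixed partial ∂²h/∂u∂v is 0, so the Hessian at any point is diag(h_uu, h_vv) = diag(24(3u^2 + 10u + 4), 4(3v^2 - 12v + 8)).
At (-1, 4): H = diag(-72, 32).
The eigenvalues have opposite signs, so H is indefinite: a saddle point.

saddle point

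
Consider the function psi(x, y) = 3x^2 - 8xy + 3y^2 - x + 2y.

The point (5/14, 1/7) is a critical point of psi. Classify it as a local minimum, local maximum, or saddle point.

saddle point

The Hessian of psi is constant: H = [[6, -8], [-8, 6]].
det(H) = 6·6 − (-8)² = -28.
Since det(H) < 0, H is indefinite and the critical point is a saddle point.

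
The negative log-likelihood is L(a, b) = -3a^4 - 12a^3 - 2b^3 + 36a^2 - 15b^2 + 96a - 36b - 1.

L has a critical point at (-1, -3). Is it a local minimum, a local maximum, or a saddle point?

local minimum

The mixed partial ∂²L/∂a∂b is 0, so the Hessian at any point is diag(L_aa, L_bb) = diag(36(-a^2 - 2a + 2), -6(2b + 5)).
At (-1, -3): H = diag(108, 6).
Both eigenvalues are positive, so H is positive definite: a local minimum.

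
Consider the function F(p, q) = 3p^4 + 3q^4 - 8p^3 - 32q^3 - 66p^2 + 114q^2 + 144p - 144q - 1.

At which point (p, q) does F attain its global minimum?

F(p,q) separates as A(p) + B(q) − 1, so its minimum is min A + min B − 1.
A'(p) = 12(p - 4)(p - 1)(p + 3) vanishes at p ∈ {-3, 1, 4}; B'(q) = 12(q - 4)(q - 3)(q - 1) vanishes at q ∈ {1, 3, 4}.
Local minima of A (where A''>0): A(-3)=-567, A(4)=-224. Local minima of B: B(1)=-59, B(4)=-32.
So the global minimum of F is A(-3) + B(1) − 1 = -567 − 59 − 1 = -627, attained at (-3, 1).

(-3, 1)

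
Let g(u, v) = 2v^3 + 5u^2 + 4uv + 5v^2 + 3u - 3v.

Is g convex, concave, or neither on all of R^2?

The term 2v^3 is cubic, so the Hessian is not constant.
∂²g/∂v² = 12v + 10, which takes both signs as v varies (negative for sufficiently negative v). A diagonal entry of the Hessian changing sign means the Hessian is neither positive- nor negative-semidefinite on all of R^2.

neither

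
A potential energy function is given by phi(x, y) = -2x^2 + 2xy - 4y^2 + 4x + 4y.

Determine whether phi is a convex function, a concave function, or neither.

phi is quadratic, so its Hessian is the constant matrix H = [[-4, 2], [2, -8]].
det(H) = 28, tr(H) = -12.
det(H) > 0 and tr(H) < 0, so H is negative definite everywhere: concave.

concave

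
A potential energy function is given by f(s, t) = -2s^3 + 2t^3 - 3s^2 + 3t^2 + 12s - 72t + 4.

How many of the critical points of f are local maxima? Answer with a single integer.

f separates as a function of s plus a function of t, so ∇f=0 decouples.
∂f/∂s = -6(s - 1)(s + 2) = 0 at s ∈ {-2, 1}; ∂f/∂t = 6(t - 3)(t + 4) = 0 at t ∈ {-4, 3}.
The Hessian is diagonal: diag(f_ss, f_tt). Second derivatives: f_ss(-2)=18, f_ss(1)=-18; f_tt(-4)=-42, f_tt(3)=42.
Local maxima occur where both diagonal entries negative: (1, -4). Count: 1.

1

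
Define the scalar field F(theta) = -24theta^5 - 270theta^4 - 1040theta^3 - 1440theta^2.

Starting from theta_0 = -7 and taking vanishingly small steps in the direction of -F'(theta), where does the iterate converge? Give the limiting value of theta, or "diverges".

F'(theta) = -120theta(theta + 2)(theta + 3)(theta + 4), so F'(-7) = -50400.
Gradient descent moves in the -F' direction, i.e. theta is increasing.
The nearest critical point in that direction is theta = -4, where F'' = 960 > 0 (a local minimum). The iterate converges there.

-4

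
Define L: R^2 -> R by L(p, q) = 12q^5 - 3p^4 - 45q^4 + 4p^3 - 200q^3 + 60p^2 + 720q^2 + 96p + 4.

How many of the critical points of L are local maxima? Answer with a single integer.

L separates as a function of p plus a function of q, so ∇L=0 decouples.
∂L/∂p = -12(p - 4)(p + 1)(p + 2) = 0 at p ∈ {-2, -1, 4}; ∂L/∂q = 60q(q - 4)(q - 2)(q + 3) = 0 at q ∈ {-3, 0, 2, 4}.
The Hessian is diagonal: diag(L_pp, L_qq). Second derivatives: L_pp(-2)=-72, L_pp(-1)=60, L_pp(4)=-360; L_qq(-3)=-6300, L_qq(0)=1440, L_qq(2)=-1200, L_qq(4)=3360.
Local maxima occur where both diagonal entries negative: (-2, -3), (-2, 2), (4, -3), (4, 2). Count: 4.

4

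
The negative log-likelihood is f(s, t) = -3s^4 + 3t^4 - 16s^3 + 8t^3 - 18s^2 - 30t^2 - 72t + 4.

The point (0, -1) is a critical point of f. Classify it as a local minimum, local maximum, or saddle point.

The mixed partial ∂²f/∂s∂t is 0, so the Hessian at any point is diag(f_ss, f_tt) = diag(-12(3s^2 + 8s + 3), 12(3t^2 + 4t - 5)).
At (0, -1): H = diag(-36, -72).
Both eigenvalues are negative, so H is negative definite: a local maximum.

local maximum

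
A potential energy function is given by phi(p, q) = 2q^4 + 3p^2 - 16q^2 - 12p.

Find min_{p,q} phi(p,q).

phi(p,q) separates as A(p) + B(q), so its minimum is min A + min B.
A'(p) = 6p - 12 vanishes at p ∈ {2}; B'(q) = 8q(q - 2)(q + 2) vanishes at q ∈ {-2, 0, 2}.
Local minima of A (where A''>0): A(2)=-12. Local minima of B: B(-2)=-32, B(2)=-32.
So the global minimum of phi is A(2) + B(-2) = -12 − 32 = -44, attained at (2, -2).

-44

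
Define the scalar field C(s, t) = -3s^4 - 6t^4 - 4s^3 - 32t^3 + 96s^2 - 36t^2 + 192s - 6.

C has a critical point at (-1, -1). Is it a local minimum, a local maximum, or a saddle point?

local minimum

The mixed partial ∂²C/∂s∂t is 0, so the Hessian at any point is diag(C_ss, C_tt) = diag(12(-3s^2 - 2s + 16), -24(3t^2 + 8t + 3)).
At (-1, -1): H = diag(180, 48).
Both eigenvalues are positive, so H is positive definite: a local minimum.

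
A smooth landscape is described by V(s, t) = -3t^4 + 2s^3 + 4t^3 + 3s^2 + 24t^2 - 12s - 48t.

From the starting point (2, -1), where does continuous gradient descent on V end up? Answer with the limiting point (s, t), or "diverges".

V is separable, so gradient descent decouples: s follows -∂V/∂s, t follows -∂V/∂t.
∂V/∂s = 6(s - 1)(s + 2); at s=2 this is 24, so s decreases.
∂V/∂t = -12(t - 2)(t - 1)(t + 2); at t=-1 this is -72, so t increases.
s converges to its nearest critical value 1 (a local min of the s-part); t converges to 1. The iterate converges to (1, 1).

(1, 1)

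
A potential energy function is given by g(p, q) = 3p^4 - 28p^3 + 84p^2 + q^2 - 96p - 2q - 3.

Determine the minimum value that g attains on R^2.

-68

g(p,q) separates as A(p) + B(q) − 3, so its minimum is min A + min B − 3.
A'(p) = 12(p - 4)(p - 2)(p - 1) vanishes at p ∈ {1, 2, 4}; B'(q) = 2q - 2 vanishes at q ∈ {1}.
Local minima of A (where A''>0): A(1)=-37, A(4)=-64. Local minima of B: B(1)=-1.
So the global minimum of g is A(4) + B(1) − 3 = -64 − 1 − 3 = -68, attained at (4, 1).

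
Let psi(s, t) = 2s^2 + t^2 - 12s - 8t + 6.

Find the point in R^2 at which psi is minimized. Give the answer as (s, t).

(3, 4)

psi(s,t) separates as P(s) + Q(t) + 6, so its minimum is min P + min Q + 6.
P'(s) = 4s - 12 vanishes at s ∈ {3}; Q'(t) = 2(t - 4) vanishes at t ∈ {4}.
Local minima of P (where P''>0): P(3)=-18. Local minima of Q: Q(4)=-16.
So the global minimum of psi is P(3) + Q(4) + 6 = -18 − 16 + 6 = -28, attained at (3, 4).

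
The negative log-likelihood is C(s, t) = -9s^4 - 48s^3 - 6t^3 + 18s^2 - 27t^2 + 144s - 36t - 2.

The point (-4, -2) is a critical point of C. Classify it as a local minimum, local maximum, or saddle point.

saddle point

The mixed partial ∂²C/∂s∂t is 0, so the Hessian at any point is diag(C_ss, C_tt) = diag(36(-3s^2 - 8s + 1), -18(2t + 3)).
At (-4, -2): H = diag(-540, 18).
The eigenvalues have opposite signs, so H is indefinite: a saddle point.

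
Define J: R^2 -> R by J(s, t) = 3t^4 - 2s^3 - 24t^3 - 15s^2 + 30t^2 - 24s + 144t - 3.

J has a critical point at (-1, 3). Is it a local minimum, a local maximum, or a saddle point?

local maximum

The mixed partial ∂²J/∂s∂t is 0, so the Hessian at any point is diag(J_ss, J_tt) = diag(-6(2s + 5), 12(3t^2 - 12t + 5)).
At (-1, 3): H = diag(-18, -48).
Both eigenvalues are negative, so H is negative definite: a local maximum.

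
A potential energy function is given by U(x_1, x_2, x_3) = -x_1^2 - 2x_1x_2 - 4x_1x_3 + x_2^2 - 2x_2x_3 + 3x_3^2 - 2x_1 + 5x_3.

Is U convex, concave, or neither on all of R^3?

neither

U is quadratic, so its Hessian is the constant matrix H = [[-2, -2, -4], [-2, 2, -2], [-4, -2, 6]].
Leading principal minors: -2, -8, -104.
Neither pattern holds ⇒ H is indefinite ⇒ neither convex nor concave.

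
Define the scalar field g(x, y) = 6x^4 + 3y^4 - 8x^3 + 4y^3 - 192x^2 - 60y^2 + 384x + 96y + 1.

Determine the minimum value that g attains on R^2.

g(x,y) separates as P(x) + Q(y) + 1, so its minimum is min P + min Q + 1.
P'(x) = 24(x - 4)(x - 1)(x + 4) vanishes at x ∈ {-4, 1, 4}; Q'(y) = 12(y - 2)(y - 1)(y + 4) vanishes at y ∈ {-4, 1, 2}.
Local minima of P (where P''>0): P(-4)=-2560, P(4)=-512. Local minima of Q: Q(-4)=-832, Q(2)=32.
So the global minimum of g is P(-4) + Q(-4) + 1 = -2560 − 832 + 1 = -3391, attained at (-4, -4).

-3391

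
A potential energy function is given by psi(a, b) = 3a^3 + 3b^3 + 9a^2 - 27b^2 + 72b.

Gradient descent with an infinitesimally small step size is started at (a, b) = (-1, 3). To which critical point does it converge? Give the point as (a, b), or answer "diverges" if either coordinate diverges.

psi is separable, so gradient descent decouples: a follows -∂psi/∂a, b follows -∂psi/∂b.
∂psi/∂a = 9a(a + 2); at a=-1 this is -9, so a increases.
∂psi/∂b = 9(b - 4)(b - 2); at b=3 this is -9, so b increases.
a converges to its nearest critical value 0 (a local min of the a-part); b converges to 4. The iterate converges to (0, 4).

(0, 4)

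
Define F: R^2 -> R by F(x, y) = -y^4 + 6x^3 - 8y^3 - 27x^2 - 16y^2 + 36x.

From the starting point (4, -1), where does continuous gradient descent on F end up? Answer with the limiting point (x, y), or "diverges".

F is separable, so gradient descent decouples: x follows -∂F/∂x, y follows -∂F/∂y.
∂F/∂x = 18(x - 2)(x - 1); at x=4 this is 108, so x decreases.
∂F/∂y = -4y(y + 2)(y + 4); at y=-1 this is 12, so y decreases.
x converges to its nearest critical value 2 (a local min of the x-part); y converges to -2. The iterate converges to (2, -2).

(2, -2)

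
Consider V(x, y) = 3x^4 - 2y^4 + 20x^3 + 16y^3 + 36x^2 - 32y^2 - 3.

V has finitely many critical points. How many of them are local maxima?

2

V separates as a function of x plus a function of y, so ∇V=0 decouples.
∂V/∂x = 12x(x + 2)(x + 3) = 0 at x ∈ {-3, -2, 0}; ∂V/∂y = -8y(y - 4)(y - 2) = 0 at y ∈ {0, 2, 4}.
The Hessian is diagonal: diag(V_xx, V_yy). Second derivatives: V_xx(-3)=36, V_xx(-2)=-24, V_xx(0)=72; V_yy(0)=-64, V_yy(2)=32, V_yy(4)=-64.
Local maxima occur where both diagonal entries negative: (-2, 0), (-2, 4). Count: 2.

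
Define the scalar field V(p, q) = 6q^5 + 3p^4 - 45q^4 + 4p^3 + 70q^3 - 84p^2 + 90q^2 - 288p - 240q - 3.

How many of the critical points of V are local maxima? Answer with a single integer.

2

V separates as a function of p plus a function of q, so ∇V=0 decouples.
∂V/∂p = 12(p - 4)(p + 2)(p + 3) = 0 at p ∈ {-3, -2, 4}; ∂V/∂q = 30(q - 4)(q - 2)(q - 1)(q + 1) = 0 at q ∈ {-1, 1, 2, 4}.
The Hessian is diagonal: diag(V_pp, V_qq). Second derivatives: V_pp(-3)=84, V_pp(-2)=-72, V_pp(4)=504; V_qq(-1)=-900, V_qq(1)=180, V_qq(2)=-180, V_qq(4)=900.
Local maxima occur where both diagonal entries negative: (-2, -1), (-2, 2). Count: 2.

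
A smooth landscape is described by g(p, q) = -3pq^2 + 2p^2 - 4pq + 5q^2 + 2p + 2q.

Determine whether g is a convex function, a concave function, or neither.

The term -3pq^2 is cubic, so the Hessian is not constant.
∂²g/∂q² = -6p + 10, which takes both signs as p varies (negative for sufficiently large p). A diagonal entry of the Hessian changing sign means the Hessian is neither positive- nor negative-semidefinite on all of R^2.

neither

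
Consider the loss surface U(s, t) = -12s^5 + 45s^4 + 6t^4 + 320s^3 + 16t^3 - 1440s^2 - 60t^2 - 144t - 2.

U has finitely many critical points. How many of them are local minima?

4

U separates as a function of s plus a function of t, so ∇U=0 decouples.
∂U/∂s = -60s(s - 4)(s - 3)(s + 4) = 0 at s ∈ {-4, 0, 3, 4}; ∂U/∂t = 24(t - 2)(t + 1)(t + 3) = 0 at t ∈ {-3, -1, 2}.
The Hessian is diagonal: diag(U_ss, U_tt). Second derivatives: U_ss(-4)=13440, U_ss(0)=-2880, U_ss(3)=1260, U_ss(4)=-1920; U_tt(-3)=240, U_tt(-1)=-144, U_tt(2)=360.
Local minima occur where both diagonal entries positive: (-4, -3), (-4, 2), (3, -3), (3, 2). Count: 4.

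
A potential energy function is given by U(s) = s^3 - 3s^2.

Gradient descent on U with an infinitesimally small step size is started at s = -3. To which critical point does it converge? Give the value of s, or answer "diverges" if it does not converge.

diverges

U'(s) = 3s(s - 2), so U'(-3) = 45.
Gradient descent moves in the -U' direction, i.e. s is decreasing.
There is no critical point below s=-3, and U' keeps the same sign, so the iterate runs off to −∞.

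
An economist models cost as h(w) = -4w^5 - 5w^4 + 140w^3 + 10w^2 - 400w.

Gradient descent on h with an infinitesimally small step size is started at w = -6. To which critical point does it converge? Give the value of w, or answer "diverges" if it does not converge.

-5

h'(w) = -20(w - 4)(w - 1)(w + 1)(w + 5), so h'(-6) = -7000.
Gradient descent moves in the -h' direction, i.e. w is increasing.
The nearest critical point in that direction is w = -5, where h'' = 4320 > 0 (a local minimum). The iterate converges there.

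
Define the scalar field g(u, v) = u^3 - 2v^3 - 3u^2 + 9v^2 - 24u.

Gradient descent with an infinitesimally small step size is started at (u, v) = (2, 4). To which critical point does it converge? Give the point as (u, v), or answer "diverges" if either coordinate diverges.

diverges

g is separable, so gradient descent decouples: u follows -∂g/∂u, v follows -∂g/∂v.
∂g/∂u = 3(u - 4)(u + 2); at u=2 this is -24, so u increases.
∂g/∂v = -6v(v - 3); at v=4 this is -24, so v increases.
The v-coordinate has no critical point in that direction and runs off to infinity.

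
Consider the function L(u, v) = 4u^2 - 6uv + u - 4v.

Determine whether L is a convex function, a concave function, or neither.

L is quadratic, so its Hessian is the constant matrix H = [[8, -6], [-6, 0]].
det(H) = -36, tr(H) = 8.
det(H) < 0, so H is indefinite: neither convex nor concave.

neither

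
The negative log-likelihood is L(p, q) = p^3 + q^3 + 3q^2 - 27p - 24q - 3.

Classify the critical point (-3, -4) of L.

local maximum

The mixed partial ∂²L/∂p∂q is 0, so the Hessian at any point is diag(L_pp, L_qq) = diag(6p, 6(q + 1)).
At (-3, -4): H = diag(-18, -18).
Both eigenvalues are negative, so H is negative definite: a local maximum.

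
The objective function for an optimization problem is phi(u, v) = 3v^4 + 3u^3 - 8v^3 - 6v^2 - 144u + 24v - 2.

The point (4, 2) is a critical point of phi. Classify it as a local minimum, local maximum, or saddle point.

The mixed partial ∂²phi/∂u∂v is 0, so the Hessian at any point is diag(phi_uu, phi_vv) = diag(18u, 12(3v^2 - 4v - 1)).
At (4, 2): H = diag(72, 36).
Both eigenvalues are positive, so H is positive definite: a local minimum.

local minimum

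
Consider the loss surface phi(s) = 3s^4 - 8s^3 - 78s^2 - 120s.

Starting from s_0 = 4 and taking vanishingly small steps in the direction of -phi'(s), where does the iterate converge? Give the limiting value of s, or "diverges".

phi'(s) = 12(s - 5)(s + 1)(s + 2), so phi'(4) = -360.
Gradient descent moves in the -phi' direction, i.e. s is increasing.
The nearest critical point in that direction is s = 5, where phi'' = 504 > 0 (a local minimum). The iterate converges there.

5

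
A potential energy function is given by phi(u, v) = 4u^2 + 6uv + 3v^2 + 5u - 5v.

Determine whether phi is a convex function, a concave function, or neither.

phi is quadratic, so its Hessian is the constant matrix H = [[8, 6], [6, 6]].
det(H) = 12, tr(H) = 14.
det(H) > 0 and tr(H) > 0, so H is positive definite everywhere: convex.

convex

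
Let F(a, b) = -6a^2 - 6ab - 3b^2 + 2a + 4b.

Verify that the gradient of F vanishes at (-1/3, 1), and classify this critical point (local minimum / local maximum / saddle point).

∇F = (-12a - 6b + 2, -6a - 6b + 4); substituting (-1/3, 1) gives ∇F = (0, 0), so (-1/3, 1) is indeed a critical point.
The Hessian of F is constant: H = [[-12, -6], [-6, -6]].
det(H) = (-12)·(-6) − (-6)² = 36.
det(H) > 0 and tr(H) = -18 < 0, so H is negative definite and the point is a local maximum.

local maximum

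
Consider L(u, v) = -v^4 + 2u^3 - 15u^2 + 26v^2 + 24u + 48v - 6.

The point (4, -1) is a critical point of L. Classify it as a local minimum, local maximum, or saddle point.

local minimum

The mixed partial ∂²L/∂u∂v is 0, so the Hessian at any point is diag(L_uu, L_vv) = diag(6(2u - 5), 4(-3v^2 + 13)).
At (4, -1): H = diag(18, 40).
Both eigenvalues are positive, so H is positive definite: a local minimum.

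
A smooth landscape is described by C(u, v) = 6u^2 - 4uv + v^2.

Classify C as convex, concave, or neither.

C is quadratic, so its Hessian is the constant matrix H = [[12, -4], [-4, 2]].
det(H) = 8, tr(H) = 14.
det(H) > 0 and tr(H) > 0, so H is positive definite everywhere: convex.

convex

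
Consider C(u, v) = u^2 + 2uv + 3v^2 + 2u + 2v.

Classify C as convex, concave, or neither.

C is quadratic, so its Hessian is the constant matrix H = [[2, 2], [2, 6]].
det(H) = 8, tr(H) = 8.
det(H) > 0 and tr(H) > 0, so H is positive definite everywhere: convex.

convex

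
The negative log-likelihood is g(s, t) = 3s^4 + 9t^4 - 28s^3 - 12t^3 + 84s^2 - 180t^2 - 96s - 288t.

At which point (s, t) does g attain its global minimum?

g(s,t) separates as P(s) + Q(t), so its minimum is min P + min Q.
P'(s) = 12(s - 4)(s - 2)(s - 1) vanishes at s ∈ {1, 2, 4}; Q'(t) = 36(t - 4)(t + 1)(t + 2) vanishes at t ∈ {-2, -1, 4}.
Local minima of P (where P''>0): P(1)=-37, P(4)=-64. Local minima of Q: Q(-2)=96, Q(4)=-2496.
So the global minimum of g is P(4) + Q(4) = -64 − 2496 = -2560, attained at (4, 4).

(4, 4)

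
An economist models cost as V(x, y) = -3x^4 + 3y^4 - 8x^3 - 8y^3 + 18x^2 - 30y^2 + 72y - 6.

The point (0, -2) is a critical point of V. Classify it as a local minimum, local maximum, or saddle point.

The mixed partial ∂²V/∂x∂y is 0, so the Hessian at any point is diag(V_xx, V_yy) = diag(12(-3x^2 - 4x + 3), 12(3y^2 - 4y - 5)).
At (0, -2): H = diag(36, 180).
Both eigenvalues are positive, so H is positive definite: a local minimum.

local minimum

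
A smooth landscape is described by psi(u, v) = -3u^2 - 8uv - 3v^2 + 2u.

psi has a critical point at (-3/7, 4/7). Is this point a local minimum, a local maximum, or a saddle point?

The Hessian of psi is constant: H = [[-6, -8], [-8, -6]].
det(H) = (-6)·(-6) − (-8)² = -28.
Since det(H) < 0, H is indefinite and the critical point is a saddle point.

saddle point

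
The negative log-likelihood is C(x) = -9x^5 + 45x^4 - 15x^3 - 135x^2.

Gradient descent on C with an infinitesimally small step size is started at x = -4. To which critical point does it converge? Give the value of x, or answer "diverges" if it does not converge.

-1

C'(x) = -45x(x - 3)(x - 2)(x + 1), so C'(-4) = -22680.
Gradient descent moves in the -C' direction, i.e. x is increasing.
The nearest critical point in that direction is x = -1, where C'' = 540 > 0 (a local minimum). The iterate converges there.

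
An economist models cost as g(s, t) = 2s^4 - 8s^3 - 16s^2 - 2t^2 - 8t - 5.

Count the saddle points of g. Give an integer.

2

g separates as a function of s plus a function of t, so ∇g=0 decouples.
∂g/∂s = 8s(s - 4)(s + 1) = 0 at s ∈ {-1, 0, 4}; ∂g/∂t = -4(t + 2) = 0 at t ∈ {-2}.
The Hessian is diagonal: diag(g_ss, g_tt). Second derivatives: g_ss(-1)=40, g_ss(0)=-32, g_ss(4)=160; g_tt(-2)=-4.
Saddle points occur where the two diagonal entries have opposite signs: (-1, -2), (4, -2). Count: 2.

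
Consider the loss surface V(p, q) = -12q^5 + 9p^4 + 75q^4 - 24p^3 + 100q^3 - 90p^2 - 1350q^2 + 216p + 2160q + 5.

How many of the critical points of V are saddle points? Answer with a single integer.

V separates as a function of p plus a function of q, so ∇V=0 decouples.
∂V/∂p = 36(p - 3)(p - 1)(p + 2) = 0 at p ∈ {-2, 1, 3}; ∂V/∂q = -60(q - 4)(q - 3)(q - 1)(q + 3) = 0 at q ∈ {-3, 1, 3, 4}.
The Hessian is diagonal: diag(V_pp, V_qq). Second derivatives: V_pp(-2)=540, V_pp(1)=-216, V_pp(3)=360; V_qq(-3)=10080, V_qq(1)=-1440, V_qq(3)=720, V_qq(4)=-1260.
Saddle points occur where the two diagonal entries have opposite signs: (-2, 1), (-2, 4), (1, -3), (1, 3), (3, 1), (3, 4). Count: 6.

6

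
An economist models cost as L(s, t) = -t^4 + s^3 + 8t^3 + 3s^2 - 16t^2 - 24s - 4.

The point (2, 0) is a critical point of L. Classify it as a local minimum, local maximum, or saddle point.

saddle point

The mixed partial ∂²L/∂s∂t is 0, so the Hessian at any point is diag(L_ss, L_tt) = diag(6(s + 1), 4(-3t^2 + 12t - 8)).
At (2, 0): H = diag(18, -32).
The eigenvalues have opposite signs, so H is indefinite: a saddle point.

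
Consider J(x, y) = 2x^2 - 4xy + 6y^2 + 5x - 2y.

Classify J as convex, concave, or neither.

J is quadratic, so its Hessian is the constant matrix H = [[4, -4], [-4, 12]].
det(H) = 32, tr(H) = 16.
det(H) > 0 and tr(H) > 0, so H is positive definite everywhere: convex.

convex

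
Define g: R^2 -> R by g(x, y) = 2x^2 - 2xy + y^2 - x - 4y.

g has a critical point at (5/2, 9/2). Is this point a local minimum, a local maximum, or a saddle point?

The Hessian of g is constant: H = [[4, -2], [-2, 2]].
det(H) = 4·2 − (-2)² = 4.
det(H) > 0 and tr(H) = 6 > 0, so H is positive definite and the point is a local minimum.

local minimum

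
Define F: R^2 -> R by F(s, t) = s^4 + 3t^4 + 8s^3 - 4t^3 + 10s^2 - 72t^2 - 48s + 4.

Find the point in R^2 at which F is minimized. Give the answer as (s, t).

F(s,t) separates as P(s) + Q(t) + 4, so its minimum is min P + min Q + 4.
P'(s) = 4(s - 1)(s + 3)(s + 4) vanishes at s ∈ {-4, -3, 1}; Q'(t) = 12t(t - 4)(t + 3) vanishes at t ∈ {-3, 0, 4}.
Local minima of P (where P''>0): P(-4)=96, P(1)=-29. Local minima of Q: Q(-3)=-297, Q(4)=-640.
So the global minimum of F is P(1) + Q(4) + 4 = -29 − 640 + 4 = -665, attained at (1, 4).

(1, 4)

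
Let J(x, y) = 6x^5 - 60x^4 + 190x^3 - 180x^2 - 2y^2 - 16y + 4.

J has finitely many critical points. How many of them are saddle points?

2

J separates as a function of x plus a function of y, so ∇J=0 decouples.
∂J/∂x = 30x(x - 4)(x - 3)(x - 1) = 0 at x ∈ {0, 1, 3, 4}; ∂J/∂y = -4(y + 4) = 0 at y ∈ {-4}.
The Hessian is diagonal: diag(J_xx, J_yy). Second derivatives: J_xx(0)=-360, J_xx(1)=180, J_xx(3)=-180, J_xx(4)=360; J_yy(-4)=-4.
Saddle points occur where the two diagonal entries have opposite signs: (1, -4), (4, -4). Count: 2.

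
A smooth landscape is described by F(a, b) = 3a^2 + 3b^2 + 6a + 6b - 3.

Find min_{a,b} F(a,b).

F(a,b) separates as P(a) + Q(b) − 3, so its minimum is min P + min Q − 3.
P'(a) = 6a + 6 vanishes at a ∈ {-1}; Q'(b) = 6b + 6 vanishes at b ∈ {-1}.
Local minima of P (where P''>0): P(-1)=-3. Local minima of Q: Q(-1)=-3.
So the global minimum of F is P(-1) + Q(-1) − 3 = -3 − 3 − 3 = -9, attained at (-1, -1).

-9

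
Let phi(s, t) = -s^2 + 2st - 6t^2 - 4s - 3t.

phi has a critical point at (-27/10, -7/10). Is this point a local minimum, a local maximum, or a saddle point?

local maximum

The Hessian of phi is constant: H = [[-2, 2], [2, -12]].
det(H) = (-2)·(-12) − 2² = 20.
det(H) > 0 and tr(H) = -14 < 0, so H is negative definite and the point is a local maximum.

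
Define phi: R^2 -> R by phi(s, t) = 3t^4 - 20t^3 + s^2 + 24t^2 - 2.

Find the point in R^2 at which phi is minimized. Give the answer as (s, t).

phi(s,t) separates as P(s) + Q(t) − 2, so its minimum is min P + min Q − 2.
P'(s) = 2s vanishes at s ∈ {0}; Q'(t) = 12t(t - 4)(t - 1) vanishes at t ∈ {0, 1, 4}.
Local minima of P (where P''>0): P(0)=0. Local minima of Q: Q(0)=0, Q(4)=-128.
So the global minimum of phi is P(0) + Q(4) − 2 = 0 − 128 − 2 = -130, attained at (0, 4).

(0, 4)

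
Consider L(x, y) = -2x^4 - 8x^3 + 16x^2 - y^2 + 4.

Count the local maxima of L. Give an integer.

L separates as a function of x plus a function of y, so ∇L=0 decouples.
∂L/∂x = -8x(x - 1)(x + 4) = 0 at x ∈ {-4, 0, 1}; ∂L/∂y = -2y = 0 at y ∈ {0}.
The Hessian is diagonal: diag(L_xx, L_yy). Second derivatives: L_xx(-4)=-160, L_xx(0)=32, L_xx(1)=-40; L_yy(0)=-2.
Local maxima occur where both diagonal entries negative: (-4, 0), (1, 0). Count: 2.

2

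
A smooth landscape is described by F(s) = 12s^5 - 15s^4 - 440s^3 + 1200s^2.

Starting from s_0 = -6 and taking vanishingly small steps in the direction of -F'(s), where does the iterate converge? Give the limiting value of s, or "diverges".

diverges

F'(s) = 60s(s - 4)(s - 2)(s + 5), so F'(-6) = 28800.
Gradient descent moves in the -F' direction, i.e. s is decreasing.
There is no critical point below s=-6, and F' keeps the same sign, so the iterate runs off to −∞.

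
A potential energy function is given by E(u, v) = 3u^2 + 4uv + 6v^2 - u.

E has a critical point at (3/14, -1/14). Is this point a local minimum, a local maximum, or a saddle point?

local minimum

The Hessian of E is constant: H = [[6, 4], [4, 12]].
det(H) = 6·12 − 4² = 56.
det(H) > 0 and tr(H) = 18 > 0, so H is positive definite and the point is a local minimum.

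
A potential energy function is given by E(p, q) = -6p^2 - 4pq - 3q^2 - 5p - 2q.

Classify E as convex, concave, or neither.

E is quadratic, so its Hessian is the constant matrix H = [[-12, -4], [-4, -6]].
det(H) = 56, tr(H) = -18.
det(H) > 0 and tr(H) < 0, so H is negative definite everywhere: concave.

concave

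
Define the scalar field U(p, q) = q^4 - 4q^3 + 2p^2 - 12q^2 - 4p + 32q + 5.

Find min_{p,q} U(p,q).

-61

U(p,q) separates as A(p) + B(q) + 5, so its minimum is min A + min B + 5.
A'(p) = 4p - 4 vanishes at p ∈ {1}; B'(q) = 4(q - 4)(q - 1)(q + 2) vanishes at q ∈ {-2, 1, 4}.
Local minima of A (where A''>0): A(1)=-2. Local minima of B: B(-2)=-64, B(4)=-64.
So the global minimum of U is A(1) + B(-2) + 5 = -2 − 64 + 5 = -61, attained at (1, -2).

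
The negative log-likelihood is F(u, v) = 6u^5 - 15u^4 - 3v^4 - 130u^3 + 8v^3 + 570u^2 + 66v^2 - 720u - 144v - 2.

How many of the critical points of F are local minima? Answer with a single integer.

F separates as a function of u plus a function of v, so ∇F=0 decouples.
∂F/∂u = 30(u - 3)(u - 2)(u - 1)(u + 4) = 0 at u ∈ {-4, 1, 2, 3}; ∂F/∂v = -12(v - 4)(v - 1)(v + 3) = 0 at v ∈ {-3, 1, 4}.
The Hessian is diagonal: diag(F_uu, F_vv). Second derivatives: F_uu(-4)=-6300, F_uu(1)=300, F_uu(2)=-180, F_uu(3)=420; F_vv(-3)=-336, F_vv(1)=144, F_vv(4)=-252.
Local minima occur where both diagonal entries positive: (1, 1), (3, 1). Count: 2.

2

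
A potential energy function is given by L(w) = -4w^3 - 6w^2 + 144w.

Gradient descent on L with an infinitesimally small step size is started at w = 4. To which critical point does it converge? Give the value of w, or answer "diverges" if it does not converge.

diverges

L'(w) = -12(w - 3)(w + 4), so L'(4) = -96.
Gradient descent moves in the -L' direction, i.e. w is increasing.
There is no critical point above w=4, and L' keeps the same sign, so the iterate runs off to +∞.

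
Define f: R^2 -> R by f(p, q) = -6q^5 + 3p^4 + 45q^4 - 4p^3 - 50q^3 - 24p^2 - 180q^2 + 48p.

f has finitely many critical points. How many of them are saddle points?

6

f separates as a function of p plus a function of q, so ∇f=0 decouples.
∂f/∂p = 12(p - 2)(p - 1)(p + 2) = 0 at p ∈ {-2, 1, 2}; ∂f/∂q = -30q(q - 4)(q - 3)(q + 1) = 0 at q ∈ {-1, 0, 3, 4}.
The Hessian is diagonal: diag(f_pp, f_qq). Second derivatives: f_pp(-2)=144, f_pp(1)=-36, f_pp(2)=48; f_qq(-1)=600, f_qq(0)=-360, f_qq(3)=360, f_qq(4)=-600.
Saddle points occur where the two diagonal entries have opposite signs: (-2, 0), (-2, 4), (1, -1), (1, 3), (2, 0), (2, 4). Count: 6.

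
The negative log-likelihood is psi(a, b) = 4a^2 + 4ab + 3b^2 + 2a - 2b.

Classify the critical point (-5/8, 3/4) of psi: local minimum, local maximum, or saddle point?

local minimum

The Hessian of psi is constant: H = [[8, 4], [4, 6]].
det(H) = 8·6 − 4² = 32.
det(H) > 0 and tr(H) = 14 > 0, so H is positive definite and the point is a local minimum.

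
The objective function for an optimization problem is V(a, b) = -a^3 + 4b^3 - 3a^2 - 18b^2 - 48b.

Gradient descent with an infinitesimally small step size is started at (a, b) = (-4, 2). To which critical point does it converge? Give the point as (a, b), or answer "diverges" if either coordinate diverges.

(-2, 4)

V is separable, so gradient descent decouples: a follows -∂V/∂a, b follows -∂V/∂b.
∂V/∂a = -3a(a + 2); at a=-4 this is -24, so a increases.
∂V/∂b = 12(b - 4)(b + 1); at b=2 this is -72, so b increases.
a converges to its nearest critical value -2 (a local min of the a-part); b converges to 4. The iterate converges to (-2, 4).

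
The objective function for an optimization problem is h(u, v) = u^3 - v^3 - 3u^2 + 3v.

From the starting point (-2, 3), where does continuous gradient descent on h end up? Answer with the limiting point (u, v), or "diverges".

h is separable, so gradient descent decouples: u follows -∂h/∂u, v follows -∂h/∂v.
∂h/∂u = 3u(u - 2); at u=-2 this is 24, so u decreases.
∂h/∂v = -3(v - 1)(v + 1); at v=3 this is -24, so v increases.
The u-coordinate has no critical point in that direction and runs off to infinity.

diverges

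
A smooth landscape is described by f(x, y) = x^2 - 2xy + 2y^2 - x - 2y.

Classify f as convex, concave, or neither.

f is quadratic, so its Hessian is the constant matrix H = [[2, -2], [-2, 4]].
det(H) = 4, tr(H) = 6.
det(H) > 0 and tr(H) > 0, so H is positive definite everywhere: convex.

convex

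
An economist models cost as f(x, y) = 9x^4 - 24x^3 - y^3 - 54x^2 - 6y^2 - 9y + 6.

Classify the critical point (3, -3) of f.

The mixed partial ∂²f/∂x∂y is 0, so the Hessian at any point is diag(f_xx, f_yy) = diag(36(3x^2 - 4x - 3), -6(y + 2)).
At (3, -3): H = diag(432, 6).
Both eigenvalues are positive, so H is positive definite: a local minimum.

local minimum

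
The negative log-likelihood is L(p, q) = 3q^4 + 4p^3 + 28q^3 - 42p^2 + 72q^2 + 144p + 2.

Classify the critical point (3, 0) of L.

The mixed partial ∂²L/∂p∂q is 0, so the Hessian at any point is diag(L_pp, L_qq) = diag(12(2p - 7), 12(3q^2 + 14q + 12)).
At (3, 0): H = diag(-12, 144).
The eigenvalues have opposite signs, so H is indefinite: a saddle point.

saddle point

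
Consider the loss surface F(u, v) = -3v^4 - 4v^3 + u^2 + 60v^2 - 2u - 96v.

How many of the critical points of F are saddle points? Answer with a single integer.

F separates as a function of u plus a function of v, so ∇F=0 decouples.
∂F/∂u = 2(u - 1) = 0 at u ∈ {1}; ∂F/∂v = -12(v - 2)(v - 1)(v + 4) = 0 at v ∈ {-4, 1, 2}.
The Hessian is diagonal: diag(F_uu, F_vv). Second derivatives: F_uu(1)=2; F_vv(-4)=-360, F_vv(1)=60, F_vv(2)=-72.
Saddle points occur where the two diagonal entries have opposite signs: (1, -4), (1, 2). Count: 2.

2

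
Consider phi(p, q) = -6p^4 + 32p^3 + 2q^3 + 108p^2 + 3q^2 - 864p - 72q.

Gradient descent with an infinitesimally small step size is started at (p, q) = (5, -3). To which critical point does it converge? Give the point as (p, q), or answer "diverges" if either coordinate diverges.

diverges

phi is separable, so gradient descent decouples: p follows -∂phi/∂p, q follows -∂phi/∂q.
∂phi/∂p = -24(p - 4)(p - 3)(p + 3); at p=5 this is -384, so p increases.
∂phi/∂q = 6(q - 3)(q + 4); at q=-3 this is -36, so q increases.
The p-coordinate has no critical point in that direction and runs off to infinity.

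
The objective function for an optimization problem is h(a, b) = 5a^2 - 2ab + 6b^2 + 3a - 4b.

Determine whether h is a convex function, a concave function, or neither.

h is quadratic, so its Hessian is the constant matrix H = [[10, -2], [-2, 12]].
det(H) = 116, tr(H) = 22.
det(H) > 0 and tr(H) > 0, so H is positive definite everywhere: convex.

convex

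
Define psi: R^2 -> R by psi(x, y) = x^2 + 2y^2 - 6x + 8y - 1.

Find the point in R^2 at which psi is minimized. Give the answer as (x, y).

(3, -2)

psi(x,y) separates as P(x) + Q(y) − 1, so its minimum is min P + min Q − 1.
P'(x) = 2x - 6 vanishes at x ∈ {3}; Q'(y) = 4y + 8 vanishes at y ∈ {-2}.
Local minima of P (where P''>0): P(3)=-9. Local minima of Q: Q(-2)=-8.
So the global minimum of psi is P(3) + Q(-2) − 1 = -9 − 8 − 1 = -18, attained at (3, -2).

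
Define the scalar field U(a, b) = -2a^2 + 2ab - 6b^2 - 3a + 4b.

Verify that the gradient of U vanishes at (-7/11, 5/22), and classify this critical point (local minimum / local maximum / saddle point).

∇U = (-4a + 2b - 3, 2a - 12b + 4); substituting (-7/11, 5/22) gives ∇U = (0, 0), so (-7/11, 5/22) is indeed a critical point.
The Hessian of U is constant: H = [[-4, 2], [2, -12]].
det(H) = (-4)·(-12) − 2² = 44.
det(H) > 0 and tr(H) = -16 < 0, so H is negative definite and the point is a local maximum.

local maximum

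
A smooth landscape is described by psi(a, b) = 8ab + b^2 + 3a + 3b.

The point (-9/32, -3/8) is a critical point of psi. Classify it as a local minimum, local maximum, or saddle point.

The Hessian of psi is constant: H = [[0, 8], [8, 2]].
det(H) = 0·2 − 8² = -64.
Since det(H) < 0, H is indefinite and the critical point is a saddle point.

saddle point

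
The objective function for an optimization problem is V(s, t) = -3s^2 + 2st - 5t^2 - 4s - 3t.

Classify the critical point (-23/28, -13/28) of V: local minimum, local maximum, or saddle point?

The Hessian of V is constant: H = [[-6, 2], [2, -10]].
det(H) = (-6)·(-10) − 2² = 56.
det(H) > 0 and tr(H) = -16 < 0, so H is negative definite and the point is a local maximum.

local maximum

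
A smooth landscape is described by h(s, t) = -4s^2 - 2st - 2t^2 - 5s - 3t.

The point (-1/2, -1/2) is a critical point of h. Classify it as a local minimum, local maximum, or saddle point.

The Hessian of h is constant: H = [[-8, -2], [-2, -4]].
det(H) = (-8)·(-4) − (-2)² = 28.
det(H) > 0 and tr(H) = -12 < 0, so H is negative definite and the point is a local maximum.

local maximum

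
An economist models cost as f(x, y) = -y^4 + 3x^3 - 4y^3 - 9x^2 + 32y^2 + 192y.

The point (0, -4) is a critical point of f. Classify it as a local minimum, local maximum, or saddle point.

The mixed partial ∂²f/∂x∂y is 0, so the Hessian at any point is diag(f_xx, f_yy) = diag(18(x - 1), 4(-3y^2 - 6y + 16)).
At (0, -4): H = diag(-18, -32).
Both eigenvalues are negative, so H is negative definite: a local maximum.

local maximum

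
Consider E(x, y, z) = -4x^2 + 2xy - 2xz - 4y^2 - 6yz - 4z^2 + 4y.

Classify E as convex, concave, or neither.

concave

E is quadratic, so its Hessian is the constant matrix H = [[-8, 2, -2], [2, -8, -6], [-2, -6, -8]].
Leading principal minors: -8, 60, -112.
Signs alternate −, +, − ⇒ H ≺ 0 ⇒ concave.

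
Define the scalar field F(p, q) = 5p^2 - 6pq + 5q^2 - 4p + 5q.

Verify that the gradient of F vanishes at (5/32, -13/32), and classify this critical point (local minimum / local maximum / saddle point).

local minimum

∇F = (10p - 6q - 4, -6p + 10q + 5); substituting (5/32, -13/32) gives ∇F = (0, 0), so (5/32, -13/32) is indeed a critical point.
The Hessian of F is constant: H = [[10, -6], [-6, 10]].
det(H) = 10·10 − (-6)² = 64.
det(H) > 0 and tr(H) = 20 > 0, so H is positive definite and the point is a local minimum.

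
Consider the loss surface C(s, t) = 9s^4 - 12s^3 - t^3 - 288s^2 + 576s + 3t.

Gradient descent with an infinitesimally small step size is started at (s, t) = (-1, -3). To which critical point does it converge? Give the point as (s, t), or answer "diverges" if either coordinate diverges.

C is separable, so gradient descent decouples: s follows -∂C/∂s, t follows -∂C/∂t.
∂C/∂s = 36(s - 4)(s - 1)(s + 4); at s=-1 this is 1080, so s decreases.
∂C/∂t = -3(t - 1)(t + 1); at t=-3 this is -24, so t increases.
s converges to its nearest critical value -4 (a local min of the s-part); t converges to -1. The iterate converges to (-4, -1).

(-4, -1)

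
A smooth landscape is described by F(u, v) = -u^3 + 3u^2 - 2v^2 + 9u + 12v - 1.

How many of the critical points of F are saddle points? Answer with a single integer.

1

F separates as a function of u plus a function of v, so ∇F=0 decouples.
∂F/∂u = -3(u - 3)(u + 1) = 0 at u ∈ {-1, 3}; ∂F/∂v = -4(v - 3) = 0 at v ∈ {3}.
The Hessian is diagonal: diag(F_uu, F_vv). Second derivatives: F_uu(-1)=12, F_uu(3)=-12; F_vv(3)=-4.
Saddle points occur where the two diagonal entries have opposite signs: (-1, 3). Count: 1.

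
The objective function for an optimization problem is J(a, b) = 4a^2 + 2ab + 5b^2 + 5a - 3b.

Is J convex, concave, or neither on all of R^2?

J is quadratic, so its Hessian is the constant matrix H = [[8, 2], [2, 10]].
det(H) = 76, tr(H) = 18.
det(H) > 0 and tr(H) > 0, so H is positive definite everywhere: convex.

convex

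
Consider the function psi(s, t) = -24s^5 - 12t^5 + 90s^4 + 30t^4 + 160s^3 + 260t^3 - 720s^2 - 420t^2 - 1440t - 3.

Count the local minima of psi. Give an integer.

psi separates as a function of s plus a function of t, so ∇psi=0 decouples.
∂psi/∂s = -120s(s - 3)(s - 2)(s + 2) = 0 at s ∈ {-2, 0, 2, 3}; ∂psi/∂t = -60(t - 4)(t - 2)(t + 1)(t + 3) = 0 at t ∈ {-3, -1, 2, 4}.
The Hessian is diagonal: diag(psi_ss, psi_tt). Second derivatives: psi_ss(-2)=4800, psi_ss(0)=-1440, psi_ss(2)=960, psi_ss(3)=-1800; psi_tt(-3)=4200, psi_tt(-1)=-1800, psi_tt(2)=1800, psi_tt(4)=-4200.
Local minima occur where both diagonal entries positive: (-2, -3), (-2, 2), (2, -3), (2, 2). Count: 4.

4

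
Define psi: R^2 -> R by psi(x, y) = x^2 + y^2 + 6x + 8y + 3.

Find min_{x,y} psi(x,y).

psi(x,y) separates as P(x) + Q(y) + 3, so its minimum is min P + min Q + 3.
P'(x) = 2x + 6 vanishes at x ∈ {-3}; Q'(y) = 2y + 8 vanishes at y ∈ {-4}.
Local minima of P (where P''>0): P(-3)=-9. Local minima of Q: Q(-4)=-16.
So the global minimum of psi is P(-3) + Q(-4) + 3 = -9 − 16 + 3 = -22, attained at (-3, -4).

-22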